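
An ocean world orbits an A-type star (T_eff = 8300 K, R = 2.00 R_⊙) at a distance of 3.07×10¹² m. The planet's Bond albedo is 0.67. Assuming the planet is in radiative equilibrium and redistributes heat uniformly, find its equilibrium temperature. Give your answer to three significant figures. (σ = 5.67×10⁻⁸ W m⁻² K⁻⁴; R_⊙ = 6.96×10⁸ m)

R_⋆ = 2.00 × 6.96×10⁸ = 1.39×10⁹ m.
L = 4πR_⋆²σT_⋆⁴ = 4π(1.39×10⁹)² × 5.67×10⁻⁸ × (8300)⁴ = 6.55×10²⁷ W.
S = L/(4πd²) = 55.3 W m⁻².
Energy balance: absorbed = emitted ⇒ πR²·S(1−A) = 4πR²·σT_eq⁴, so T_eq⁴ = S(1−A)/(4σ).
T_eq = [55.3 × 0.33 / (4 × 5.67×10⁻⁸)]^(1/4) = (8.05×10⁷)^(1/4) = 94.7 K.

T_eq ≈ 94.7 K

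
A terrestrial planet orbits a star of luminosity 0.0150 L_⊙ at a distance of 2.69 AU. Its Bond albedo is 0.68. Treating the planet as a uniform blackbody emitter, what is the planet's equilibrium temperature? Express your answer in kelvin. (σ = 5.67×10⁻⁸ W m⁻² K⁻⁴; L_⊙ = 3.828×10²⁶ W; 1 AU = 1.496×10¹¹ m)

T_eq ≈ 44.7 K

d = 2.69 AU = 4.02×10¹¹ m.
L = 0.0150 × 3.828×10²⁶ = 5.74×10²⁴ W.
Flux: S = L/(4πd²) = 5.74×10²⁴/(4π×(4.02×10¹¹)²) = 2.82 W m⁻².
Energy balance: absorbed = emitted ⇒ πR²·S(1−A) = 4πR²·σT_eq⁴, so T_eq⁴ = S(1−A)/(4σ).
T_eq = [2.82 × 0.32 / (4 × 5.67×10⁻⁸)]^(1/4) = (3.98×10⁶)^(1/4) = 44.7 K.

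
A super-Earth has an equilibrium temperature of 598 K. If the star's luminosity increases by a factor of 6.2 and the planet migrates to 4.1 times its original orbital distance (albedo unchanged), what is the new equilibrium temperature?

T_eq ∝ L^(1/4) · d^(−1/2).
T′ = 598 × 6.2^(1/4) / 4.1^(1/2) = 466 K.

T_eq ≈ 466 K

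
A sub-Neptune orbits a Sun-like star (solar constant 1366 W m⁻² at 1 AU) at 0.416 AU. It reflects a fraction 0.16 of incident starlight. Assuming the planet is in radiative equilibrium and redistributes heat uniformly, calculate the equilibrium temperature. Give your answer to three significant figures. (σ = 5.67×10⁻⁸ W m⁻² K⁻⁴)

T_eq ≈ 413 K

Flux at 0.416 AU: S = 1366/0.416² = 7890 W m⁻².
Energy balance: absorbed = emitted ⇒ πR²·S(1−A) = 4πR²·σT_eq⁴, so T_eq⁴ = S(1−A)/(4σ).
T_eq = [7890 × 0.84 / (4 × 5.67×10⁻⁸)]^(1/4) = (2.92×10¹⁰)^(1/4) = 413 K.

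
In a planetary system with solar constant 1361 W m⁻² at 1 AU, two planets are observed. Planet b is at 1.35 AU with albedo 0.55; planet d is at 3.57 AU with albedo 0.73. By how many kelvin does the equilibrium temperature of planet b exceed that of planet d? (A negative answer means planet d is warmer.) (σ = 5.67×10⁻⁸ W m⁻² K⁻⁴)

ΔT ≈ 90.0 K

T_eq = [S₀(1−A)/(4σd²)]^(1/4), so T ∝ (1−A)^(1/4) / √d.
T₁ = [1361×0.45/(4×5.67×10⁻⁸×1.35²)]^(1/4) = 196.20 K.
T₂ = [1361×0.27/(4×5.67×10⁻⁸×3.57²)]^(1/4) = 106.18 K.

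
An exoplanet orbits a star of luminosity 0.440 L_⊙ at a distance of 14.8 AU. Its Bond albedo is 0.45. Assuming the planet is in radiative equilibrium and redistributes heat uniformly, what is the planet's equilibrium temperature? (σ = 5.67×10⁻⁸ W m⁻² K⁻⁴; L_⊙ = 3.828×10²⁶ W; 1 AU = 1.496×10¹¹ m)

d = 14.8 AU = 2.21×10¹² m.
L = 0.440 × 3.828×10²⁶ = 1.68×10²⁶ W.
Flux: S = L/(4πd²) = 1.68×10²⁶/(4π×(2.21×10¹²)²) = 2.73 W m⁻².
Energy balance: absorbed = emitted ⇒ πR²·S(1−A) = 4πR²·σT_eq⁴, so T_eq⁴ = S(1−A)/(4σ).
T_eq = [2.73 × 0.55 / (4 × 5.67×10⁻⁸)]^(1/4) = (6.63×10⁶)^(1/4) = 50.7 K.

T_eq ≈ 50.7 K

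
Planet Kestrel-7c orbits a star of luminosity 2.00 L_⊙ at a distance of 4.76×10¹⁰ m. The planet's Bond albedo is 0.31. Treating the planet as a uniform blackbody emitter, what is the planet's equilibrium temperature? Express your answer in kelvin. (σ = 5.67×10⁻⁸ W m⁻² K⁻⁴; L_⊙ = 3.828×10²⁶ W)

T_eq ≈ 535 K

L = 2.00 × 3.828×10²⁶ = 7.66×10²⁶ W.
Flux: S = L/(4πd²) = 7.66×10²⁶/(4π×(4.76×10¹⁰)²) = 2.69×10⁴ W m⁻².
Energy balance: absorbed = emitted ⇒ πR²·S(1−A) = 4πR²·σT_eq⁴, so T_eq⁴ = S(1−A)/(4σ).
T_eq = [2.69×10⁴ × 0.69 / (4 × 5.67×10⁻⁸)]^(1/4) = (8.18×10¹⁰)^(1/4) = 535 K.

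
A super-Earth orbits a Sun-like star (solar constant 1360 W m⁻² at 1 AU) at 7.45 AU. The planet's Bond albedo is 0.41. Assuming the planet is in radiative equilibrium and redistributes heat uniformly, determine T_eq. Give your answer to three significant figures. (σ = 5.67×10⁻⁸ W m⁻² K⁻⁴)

T_eq ≈ 89.4 K

Flux at 7.45 AU: S = 1360/7.45² = 24.5 W m⁻².
Energy balance: absorbed = emitted ⇒ πR²·S(1−A) = 4πR²·σT_eq⁴, so T_eq⁴ = S(1−A)/(4σ).
T_eq = [24.5 × 0.59 / (4 × 5.67×10⁻⁸)]^(1/4) = (6.37×10⁷)^(1/4) = 89.4 K.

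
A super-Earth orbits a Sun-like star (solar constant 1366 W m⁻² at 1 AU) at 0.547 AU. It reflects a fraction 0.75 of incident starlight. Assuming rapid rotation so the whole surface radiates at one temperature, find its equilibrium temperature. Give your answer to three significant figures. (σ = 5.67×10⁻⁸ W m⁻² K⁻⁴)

T_eq ≈ 266 K

Flux at 0.547 AU: S = 1366/0.547² = 4570 W m⁻².
Energy balance: absorbed = emitted ⇒ πR²·S(1−A) = 4πR²·σT_eq⁴, so T_eq⁴ = S(1−A)/(4σ).
T_eq = [4570 × 0.25 / (4 × 5.67×10⁻⁸)]^(1/4) = (5.03×10⁹)^(1/4) = 266 K.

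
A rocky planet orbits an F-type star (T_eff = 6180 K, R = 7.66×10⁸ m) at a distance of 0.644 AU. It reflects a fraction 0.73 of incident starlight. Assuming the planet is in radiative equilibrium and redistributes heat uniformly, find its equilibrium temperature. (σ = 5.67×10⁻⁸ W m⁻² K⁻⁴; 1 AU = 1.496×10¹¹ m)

T_eq ≈ 281 K

d = 0.644 AU = 9.63×10¹⁰ m.
L = 4πR_⋆²σT_⋆⁴ = 4π(7.66×10⁸)² × 5.67×10⁻⁸ × (6180)⁴ = 6.10×10²⁶ W.
S = L/(4πd²) = 5230 W m⁻².
Energy balance: absorbed = emitted ⇒ πR²·S(1−A) = 4πR²·σT_eq⁴, so T_eq⁴ = S(1−A)/(4σ).
T_eq = [5230 × 0.27 / (4 × 5.67×10⁻⁸)]^(1/4) = (6.22×10⁹)^(1/4) = 281 K.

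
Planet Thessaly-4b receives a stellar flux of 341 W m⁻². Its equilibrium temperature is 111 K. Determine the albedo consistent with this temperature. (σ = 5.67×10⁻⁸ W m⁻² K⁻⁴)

From T_eq⁴ = S(1−A)/(4σ): 1−A = 4σT_eq⁴/S.
1−A = 4 × 5.67×10⁻⁸ × (111)⁴ / 341 = 0.101.

A ≈ 0.90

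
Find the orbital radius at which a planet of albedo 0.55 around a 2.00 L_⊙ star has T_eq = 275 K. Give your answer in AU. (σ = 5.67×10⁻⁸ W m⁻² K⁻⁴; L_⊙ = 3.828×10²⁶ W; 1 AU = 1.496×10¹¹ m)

d ≈ 0.972 AU

L = 2.00 × 3.828×10²⁶ = 7.66×10²⁶ W.
From T_eq⁴ = L(1−A)/(16πσd²): d = √[L(1−A)/(16πσT_eq⁴)].
d = √[7.66×10²⁶ × 0.45 / (16π × 5.67×10⁻⁸ × (275)⁴)] = 1.45×10¹¹ m = 0.972 AU.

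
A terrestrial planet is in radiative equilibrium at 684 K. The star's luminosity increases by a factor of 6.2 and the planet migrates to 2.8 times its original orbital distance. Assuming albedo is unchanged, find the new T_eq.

T_eq ≈ 645 K

T_eq ∝ L^(1/4) · d^(−1/2).
T′ = 684 × 6.2^(1/4) / 2.8^(1/2) = 645 K.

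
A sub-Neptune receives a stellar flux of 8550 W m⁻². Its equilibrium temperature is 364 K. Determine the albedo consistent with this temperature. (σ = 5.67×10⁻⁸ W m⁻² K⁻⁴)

From T_eq⁴ = S(1−A)/(4σ): 1−A = 4σT_eq⁴/S.
1−A = 4 × 5.67×10⁻⁸ × (364)⁴ / 8550 = 0.466.

A ≈ 0.53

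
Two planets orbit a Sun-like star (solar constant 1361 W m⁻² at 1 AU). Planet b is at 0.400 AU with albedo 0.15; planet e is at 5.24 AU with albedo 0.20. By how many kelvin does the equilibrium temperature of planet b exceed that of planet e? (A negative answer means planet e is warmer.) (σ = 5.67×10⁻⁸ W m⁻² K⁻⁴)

ΔT ≈ 307.6 K

T_eq = [S₀(1−A)/(4σd²)]^(1/4), so T ∝ (1−A)^(1/4) / √d.
T₁ = [1361×0.85/(4×5.67×10⁻⁸×0.400²)]^(1/4) = 422.55 K.
T₂ = [1361×0.80/(4×5.67×10⁻⁸×5.24²)]^(1/4) = 114.99 K.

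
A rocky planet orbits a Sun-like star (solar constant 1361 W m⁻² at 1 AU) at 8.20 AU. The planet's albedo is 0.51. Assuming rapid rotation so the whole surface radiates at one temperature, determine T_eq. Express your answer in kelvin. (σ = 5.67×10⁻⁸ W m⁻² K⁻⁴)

Flux at 8.20 AU: S = 1361/8.20² = 20.2 W m⁻².
Energy balance: absorbed = emitted ⇒ πR²·S(1−A) = 4πR²·σT_eq⁴, so T_eq⁴ = S(1−A)/(4σ).
T_eq = [20.2 × 0.49 / (4 × 5.67×10⁻⁸)]^(1/4) = (4.37×10⁷)^(1/4) = 81.3 K.

T_eq ≈ 81.3 K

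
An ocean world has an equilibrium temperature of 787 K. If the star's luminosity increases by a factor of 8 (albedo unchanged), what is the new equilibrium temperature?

T_eq ≈ 1320 K

T_eq ∝ L^(1/4) · d^(−1/2).
T′ = 787 × 8^(1/4) = 1320 K.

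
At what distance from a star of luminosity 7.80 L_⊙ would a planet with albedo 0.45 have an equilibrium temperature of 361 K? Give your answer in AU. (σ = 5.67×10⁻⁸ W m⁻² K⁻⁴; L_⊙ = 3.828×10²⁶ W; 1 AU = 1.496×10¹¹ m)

d ≈ 1.23 AU

L = 7.80 × 3.828×10²⁶ = 2.99×10²⁷ W.
From T_eq⁴ = L(1−A)/(16πσd²): d = √[L(1−A)/(16πσT_eq⁴)].
d = √[2.99×10²⁷ × 0.55 / (16π × 5.67×10⁻⁸ × (361)⁴)] = 1.84×10¹¹ m = 1.23 AU.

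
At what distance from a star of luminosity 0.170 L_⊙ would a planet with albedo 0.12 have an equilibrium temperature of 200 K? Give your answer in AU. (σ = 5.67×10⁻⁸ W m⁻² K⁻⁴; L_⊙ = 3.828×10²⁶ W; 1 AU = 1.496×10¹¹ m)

d ≈ 0.749 AU

L = 0.170 × 3.828×10²⁶ = 6.51×10²⁵ W.
From T_eq⁴ = L(1−A)/(16πσd²): d = √[L(1−A)/(16πσT_eq⁴)].
d = √[6.51×10²⁵ × 0.88 / (16π × 5.67×10⁻⁸ × (200)⁴)] = 1.12×10¹¹ m = 0.749 AU.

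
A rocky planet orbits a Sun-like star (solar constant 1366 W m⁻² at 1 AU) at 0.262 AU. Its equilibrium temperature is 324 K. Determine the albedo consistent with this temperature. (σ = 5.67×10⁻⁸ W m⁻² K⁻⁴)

Flux at 0.262 AU: S = 1366/0.262² = 1.99×10⁴ W m⁻².
From T_eq⁴ = S(1−A)/(4σ): 1−A = 4σT_eq⁴/S.
1−A = 4 × 5.67×10⁻⁸ × (324)⁴ / 1.99×10⁴ = 0.126.

A ≈ 0.87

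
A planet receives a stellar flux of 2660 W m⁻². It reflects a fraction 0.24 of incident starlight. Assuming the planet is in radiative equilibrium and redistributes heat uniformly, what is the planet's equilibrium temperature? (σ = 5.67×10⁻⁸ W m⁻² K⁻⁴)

T_eq ≈ 307 K

Energy balance: absorbed = emitted ⇒ πR²·S(1−A) = 4πR²·σT_eq⁴, so T_eq⁴ = S(1−A)/(4σ).
T_eq = [2660 × 0.76 / (4 × 5.67×10⁻⁸)]^(1/4) = (8.91×10⁹)^(1/4) = 307 K.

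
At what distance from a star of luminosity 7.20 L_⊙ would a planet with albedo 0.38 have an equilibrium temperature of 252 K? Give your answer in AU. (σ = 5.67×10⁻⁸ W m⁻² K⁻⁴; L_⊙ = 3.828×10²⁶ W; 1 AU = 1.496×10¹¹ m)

d ≈ 2.58 AU

L = 7.20 × 3.828×10²⁶ = 2.76×10²⁷ W.
From T_eq⁴ = L(1−A)/(16πσd²): d = √[L(1−A)/(16πσT_eq⁴)].
d = √[2.76×10²⁷ × 0.62 / (16π × 5.67×10⁻⁸ × (252)⁴)] = 3.86×10¹¹ m = 2.58 AU.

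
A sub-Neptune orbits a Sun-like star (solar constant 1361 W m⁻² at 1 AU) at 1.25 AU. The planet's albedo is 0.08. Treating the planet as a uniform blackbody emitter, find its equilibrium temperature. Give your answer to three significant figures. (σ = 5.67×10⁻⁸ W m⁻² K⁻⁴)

T_eq ≈ 244 K

Flux at 1.25 AU: S = 1361/1.25² = 871 W m⁻².
Energy balance: absorbed = emitted ⇒ πR²·S(1−A) = 4πR²·σT_eq⁴, so T_eq⁴ = S(1−A)/(4σ).
T_eq = [871 × 0.92 / (4 × 5.67×10⁻⁸)]^(1/4) = (3.53×10⁹)^(1/4) = 244 K.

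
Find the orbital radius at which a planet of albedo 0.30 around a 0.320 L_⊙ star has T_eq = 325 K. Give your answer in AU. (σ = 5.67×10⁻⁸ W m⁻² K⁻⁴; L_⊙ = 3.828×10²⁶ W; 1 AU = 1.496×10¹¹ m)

d ≈ 0.347 AU

L = 0.320 × 3.828×10²⁶ = 1.22×10²⁶ W.
From T_eq⁴ = L(1−A)/(16πσd²): d = √[L(1−A)/(16πσT_eq⁴)].
d = √[1.22×10²⁶ × 0.70 / (16π × 5.67×10⁻⁸ × (325)⁴)] = 5.19×10¹⁰ m = 0.347 AU.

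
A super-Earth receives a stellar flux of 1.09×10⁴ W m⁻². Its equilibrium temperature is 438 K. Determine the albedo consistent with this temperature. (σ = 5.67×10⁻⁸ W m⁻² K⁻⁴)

A ≈ 0.23

From T_eq⁴ = S(1−A)/(4σ): 1−A = 4σT_eq⁴/S.
1−A = 4 × 5.67×10⁻⁸ × (438)⁴ / 1.09×10⁴ = 0.766.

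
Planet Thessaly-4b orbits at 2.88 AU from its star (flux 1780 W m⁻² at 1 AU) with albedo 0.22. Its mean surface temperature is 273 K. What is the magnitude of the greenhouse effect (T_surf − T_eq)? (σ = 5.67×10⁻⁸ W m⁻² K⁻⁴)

S = 1780/2.88² = 214.6 W m⁻².
T_eq = [S(1−A)/(4σ)]^(1/4) = [214.6×0.78/(4×5.67×10⁻⁸)]^(1/4) = 164.8 K.
ΔT = T_surf − T_eq = 273 − 164.8.

ΔT ≈ 108.2 K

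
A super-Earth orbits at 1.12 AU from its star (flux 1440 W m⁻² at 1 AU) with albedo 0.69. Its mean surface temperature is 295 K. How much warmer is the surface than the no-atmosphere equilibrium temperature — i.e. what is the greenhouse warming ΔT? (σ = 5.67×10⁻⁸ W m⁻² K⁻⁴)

ΔT ≈ 96.0 K

S = 1440/1.12² = 1148 W m⁻².
T_eq = [S(1−A)/(4σ)]^(1/4) = [1148×0.31/(4×5.67×10⁻⁸)]^(1/4) = 199.0 K.
ΔT = T_surf − T_eq = 295 − 199.0.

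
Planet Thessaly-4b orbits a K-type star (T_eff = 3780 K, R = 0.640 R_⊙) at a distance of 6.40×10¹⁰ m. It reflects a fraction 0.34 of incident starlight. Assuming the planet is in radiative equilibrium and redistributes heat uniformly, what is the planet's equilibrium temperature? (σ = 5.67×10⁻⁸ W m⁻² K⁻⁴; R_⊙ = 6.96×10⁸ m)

T_eq ≈ 201 K

R_⋆ = 0.640 × 6.96×10⁸ = 4.45×10⁸ m.
L = 4πR_⋆²σT_⋆⁴ = 4π(4.45×10⁸)² × 5.67×10⁻⁸ × (3780)⁴ = 2.89×10²⁵ W.
S = L/(4πd²) = 561 W m⁻².
Energy balance: absorbed = emitted ⇒ πR²·S(1−A) = 4πR²·σT_eq⁴, so T_eq⁴ = S(1−A)/(4σ).
T_eq = [561 × 0.66 / (4 × 5.67×10⁻⁸)]^(1/4) = (1.63×10⁹)^(1/4) = 201 K.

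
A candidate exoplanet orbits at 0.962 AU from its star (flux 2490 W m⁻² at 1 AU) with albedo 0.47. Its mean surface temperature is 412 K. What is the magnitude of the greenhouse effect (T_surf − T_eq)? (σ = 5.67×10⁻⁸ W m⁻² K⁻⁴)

ΔT ≈ 130.4 K

S = 2490/0.962² = 2691 W m⁻².
T_eq = [S(1−A)/(4σ)]^(1/4) = [2691×0.53/(4×5.67×10⁻⁸)]^(1/4) = 281.6 K.
ΔT = T_surf − T_eq = 412 − 281.6.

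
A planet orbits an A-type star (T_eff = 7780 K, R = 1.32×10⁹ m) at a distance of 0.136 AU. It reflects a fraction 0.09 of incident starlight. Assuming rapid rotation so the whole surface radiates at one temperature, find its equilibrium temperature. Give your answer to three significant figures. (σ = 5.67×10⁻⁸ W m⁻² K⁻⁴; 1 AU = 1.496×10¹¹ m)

T_eq ≈ 1370 K

d = 0.136 AU = 2.03×10¹⁰ m.
L = 4πR_⋆²σT_⋆⁴ = 4π(1.32×10⁹)² × 5.67×10⁻⁸ × (7780)⁴ = 4.55×10²⁷ W.
S = L/(4πd²) = 8.74×10⁵ W m⁻².
Energy balance: absorbed = emitted ⇒ πR²·S(1−A) = 4πR²·σT_eq⁴, so T_eq⁴ = S(1−A)/(4σ).
T_eq = [8.74×10⁵ × 0.91 / (4 × 5.67×10⁻⁸)]^(1/4) = (3.51×10¹²)^(1/4) = 1370 K.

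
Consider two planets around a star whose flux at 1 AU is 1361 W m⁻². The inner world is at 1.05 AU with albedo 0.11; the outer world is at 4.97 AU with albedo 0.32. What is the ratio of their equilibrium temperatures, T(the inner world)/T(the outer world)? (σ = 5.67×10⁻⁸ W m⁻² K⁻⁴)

T_eq = [S₀(1−A)/(4σd²)]^(1/4), so T ∝ (1−A)^(1/4) / √d.
T₁ = [1361×0.89/(4×5.67×10⁻⁸×1.05²)]^(1/4) = 263.82 K.
T₂ = [1361×0.68/(4×5.67×10⁻⁸×4.97²)]^(1/4) = 113.37 K.

T₁/T₂ ≈ 2.327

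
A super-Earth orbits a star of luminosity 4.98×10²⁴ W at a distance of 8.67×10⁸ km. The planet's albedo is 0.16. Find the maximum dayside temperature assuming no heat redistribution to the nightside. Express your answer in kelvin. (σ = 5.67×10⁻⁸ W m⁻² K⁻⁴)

T_ss ≈ 52.9 K

d = 8.67×10⁸ km = 8.67×10¹¹ m.
Flux: S = L/(4πd²) = 4.98×10²⁴/(4π×(8.67×10¹¹)²) = 0.527 W m⁻².
With no redistribution each surface element balances locally: S(1−A) = σT⁴.
T = [0.527 × 0.84 / 5.67×10⁻⁸]^(1/4) = (7.81×10⁶)^(1/4) = 52.9 K.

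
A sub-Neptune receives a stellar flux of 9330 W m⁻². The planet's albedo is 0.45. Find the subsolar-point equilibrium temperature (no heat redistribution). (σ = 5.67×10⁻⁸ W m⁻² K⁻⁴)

At the subsolar point the surface absorbs S(1−A) and emits σT⁴ per unit area — no factor of 4, since only the local patch is in balance.
T = [9330 × 0.55 / 5.67×10⁻⁸]^(1/4) = (9.05×10¹⁰)^(1/4) = 548 K.

T_ss ≈ 548 K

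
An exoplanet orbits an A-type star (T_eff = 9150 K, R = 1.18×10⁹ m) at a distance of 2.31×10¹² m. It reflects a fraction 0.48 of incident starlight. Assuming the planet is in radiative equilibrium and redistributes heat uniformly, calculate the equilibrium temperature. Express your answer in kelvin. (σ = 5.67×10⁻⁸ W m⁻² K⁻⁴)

L = 4πR_⋆²σT_⋆⁴ = 4π(1.18×10⁹)² × 5.67×10⁻⁸ × (9150)⁴ = 6.95×10²⁷ W.
S = L/(4πd²) = 104 W m⁻².
Energy balance: absorbed = emitted ⇒ πR²·S(1−A) = 4πR²·σT_eq⁴, so T_eq⁴ = S(1−A)/(4σ).
T_eq = [104 × 0.52 / (4 × 5.67×10⁻⁸)]^(1/4) = (2.38×10⁸)^(1/4) = 124 K.

T_eq ≈ 124 K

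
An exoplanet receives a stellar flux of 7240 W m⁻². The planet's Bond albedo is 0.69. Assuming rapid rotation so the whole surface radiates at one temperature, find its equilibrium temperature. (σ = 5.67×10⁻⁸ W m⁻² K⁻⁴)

Energy balance: absorbed = emitted ⇒ πR²·S(1−A) = 4πR²·σT_eq⁴, so T_eq⁴ = S(1−A)/(4σ).
T_eq = [7240 × 0.31 / (4 × 5.67×10⁻⁸)]^(1/4) = (9.90×10⁹)^(1/4) = 315 K.

T_eq ≈ 315 K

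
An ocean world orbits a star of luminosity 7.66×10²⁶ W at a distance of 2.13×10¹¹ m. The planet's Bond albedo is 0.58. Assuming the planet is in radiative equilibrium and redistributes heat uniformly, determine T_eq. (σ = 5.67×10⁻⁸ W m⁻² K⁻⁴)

Flux: S = L/(4πd²) = 7.66×10²⁶/(4π×(2.13×10¹¹)²) = 1340 W m⁻².
Energy balance: absorbed = emitted ⇒ πR²·S(1−A) = 4πR²·σT_eq⁴, so T_eq⁴ = S(1−A)/(4σ).
T_eq = [1340 × 0.42 / (4 × 5.67×10⁻⁸)]^(1/4) = (2.49×10⁹)^(1/4) = 223 K.

T_eq ≈ 223 K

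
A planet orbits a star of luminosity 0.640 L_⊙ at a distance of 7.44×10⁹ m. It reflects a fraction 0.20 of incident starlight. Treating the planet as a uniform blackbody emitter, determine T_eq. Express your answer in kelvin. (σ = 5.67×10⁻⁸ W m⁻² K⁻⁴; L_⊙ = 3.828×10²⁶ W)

L = 0.640 × 3.828×10²⁶ = 2.45×10²⁶ W.
Flux: S = L/(4πd²) = 2.45×10²⁶/(4π×(7.44×10⁹)²) = 3.52×10⁵ W m⁻².
Energy balance: absorbed = emitted ⇒ πR²·S(1−A) = 4πR²·σT_eq⁴, so T_eq⁴ = S(1−A)/(4σ).
T_eq = [3.52×10⁵ × 0.80 / (4 × 5.67×10⁻⁸)]^(1/4) = (1.24×10¹²)^(1/4) = 1060 K.

T_eq ≈ 1060 K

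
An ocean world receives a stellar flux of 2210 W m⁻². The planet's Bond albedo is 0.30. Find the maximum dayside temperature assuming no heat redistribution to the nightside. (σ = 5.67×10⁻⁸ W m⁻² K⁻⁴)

T_ss ≈ 406 K

With no redistribution each surface element balances locally: S(1−A) = σT⁴.
T = [2210 × 0.70 / 5.67×10⁻⁸]^(1/4) = (2.73×10¹⁰)^(1/4) = 406 K.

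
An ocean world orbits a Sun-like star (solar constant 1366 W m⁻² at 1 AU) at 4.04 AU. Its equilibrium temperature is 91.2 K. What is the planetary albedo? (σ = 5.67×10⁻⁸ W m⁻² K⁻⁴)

Flux at 4.04 AU: S = 1366/4.04² = 83.7 W m⁻².
From T_eq⁴ = S(1−A)/(4σ): 1−A = 4σT_eq⁴/S.
1−A = 4 × 5.67×10⁻⁸ × (91.2)⁴ / 83.7 = 0.187.

A ≈ 0.81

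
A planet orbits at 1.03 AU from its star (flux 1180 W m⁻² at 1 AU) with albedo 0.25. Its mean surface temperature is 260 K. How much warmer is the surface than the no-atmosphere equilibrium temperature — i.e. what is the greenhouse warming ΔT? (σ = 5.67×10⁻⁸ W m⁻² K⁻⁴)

ΔT ≈ 13.7 K

S = 1180/1.03² = 1112 W m⁻².
T_eq = [S(1−A)/(4σ)]^(1/4) = [1112×0.75/(4×5.67×10⁻⁸)]^(1/4) = 246.3 K.
ΔT = T_surf − T_eq = 260 − 246.3.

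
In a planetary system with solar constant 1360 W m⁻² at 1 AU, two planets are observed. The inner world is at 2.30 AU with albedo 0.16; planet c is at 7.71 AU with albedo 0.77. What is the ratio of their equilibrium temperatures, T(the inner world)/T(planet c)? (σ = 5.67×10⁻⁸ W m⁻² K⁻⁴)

T_eq = [S₀(1−A)/(4σd²)]^(1/4), so T ∝ (1−A)^(1/4) / √d.
T₁ = [1360×0.84/(4×5.67×10⁻⁸×2.30²)]^(1/4) = 175.66 K.
T₂ = [1360×0.23/(4×5.67×10⁻⁸×7.71²)]^(1/4) = 69.40 K.

T₁/T₂ ≈ 2.531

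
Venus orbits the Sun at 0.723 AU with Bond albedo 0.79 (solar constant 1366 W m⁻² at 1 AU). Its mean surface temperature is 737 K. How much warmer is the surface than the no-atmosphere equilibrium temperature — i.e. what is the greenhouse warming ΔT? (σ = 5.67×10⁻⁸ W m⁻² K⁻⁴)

S = 1366/0.723² = 2613 W m⁻².
T_eq = [S(1−A)/(4σ)]^(1/4) = [2613×0.21/(4×5.67×10⁻⁸)]^(1/4) = 221.8 K.
ΔT = T_surf − T_eq = 737 − 221.8.

ΔT ≈ 515.2 K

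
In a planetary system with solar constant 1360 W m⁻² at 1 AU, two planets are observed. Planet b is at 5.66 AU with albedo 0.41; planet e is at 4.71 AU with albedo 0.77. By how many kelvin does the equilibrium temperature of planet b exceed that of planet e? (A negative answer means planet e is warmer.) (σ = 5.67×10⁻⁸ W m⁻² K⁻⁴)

ΔT ≈ 13.7 K

T_eq = [S₀(1−A)/(4σd²)]^(1/4), so T ∝ (1−A)^(1/4) / √d.
T₁ = [1360×0.59/(4×5.67×10⁻⁸×5.66²)]^(1/4) = 102.51 K.
T₂ = [1360×0.23/(4×5.67×10⁻⁸×4.71²)]^(1/4) = 88.80 K.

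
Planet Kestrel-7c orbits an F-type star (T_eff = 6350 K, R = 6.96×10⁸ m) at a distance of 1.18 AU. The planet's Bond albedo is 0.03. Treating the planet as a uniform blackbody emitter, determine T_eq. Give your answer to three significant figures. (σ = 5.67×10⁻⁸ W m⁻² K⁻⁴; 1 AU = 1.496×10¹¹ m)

d = 1.18 AU = 1.77×10¹¹ m.
L = 4πR_⋆²σT_⋆⁴ = 4π(6.96×10⁸)² × 5.67×10⁻⁸ × (6350)⁴ = 5.61×10²⁶ W.
S = L/(4πd²) = 1430 W m⁻².
Energy balance: absorbed = emitted ⇒ πR²·S(1−A) = 4πR²·σT_eq⁴, so T_eq⁴ = S(1−A)/(4σ).
T_eq = [1430 × 0.97 / (4 × 5.67×10⁻⁸)]^(1/4) = (6.13×10⁹)^(1/4) = 280 K.

T_eq ≈ 280 K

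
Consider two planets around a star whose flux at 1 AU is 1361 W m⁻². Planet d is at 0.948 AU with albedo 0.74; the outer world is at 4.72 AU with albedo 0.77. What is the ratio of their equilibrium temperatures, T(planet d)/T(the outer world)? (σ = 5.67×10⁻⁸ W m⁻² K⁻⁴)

T_eq = [S₀(1−A)/(4σd²)]^(1/4), so T ∝ (1−A)^(1/4) / √d.
T₁ = [1361×0.26/(4×5.67×10⁻⁸×0.948²)]^(1/4) = 204.12 K.
T₂ = [1361×0.23/(4×5.67×10⁻⁸×4.72²)]^(1/4) = 88.72 K.

T₁/T₂ ≈ 2.301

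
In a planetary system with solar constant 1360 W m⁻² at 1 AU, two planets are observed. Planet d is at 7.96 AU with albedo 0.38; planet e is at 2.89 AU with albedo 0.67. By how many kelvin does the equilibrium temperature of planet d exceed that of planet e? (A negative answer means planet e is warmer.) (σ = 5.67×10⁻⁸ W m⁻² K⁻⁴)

T_eq = [S₀(1−A)/(4σd²)]^(1/4), so T ∝ (1−A)^(1/4) / √d.
T₁ = [1360×0.62/(4×5.67×10⁻⁸×7.96²)]^(1/4) = 87.52 K.
T₂ = [1360×0.33/(4×5.67×10⁻⁸×2.89²)]^(1/4) = 124.07 K.

ΔT ≈ -36.5 K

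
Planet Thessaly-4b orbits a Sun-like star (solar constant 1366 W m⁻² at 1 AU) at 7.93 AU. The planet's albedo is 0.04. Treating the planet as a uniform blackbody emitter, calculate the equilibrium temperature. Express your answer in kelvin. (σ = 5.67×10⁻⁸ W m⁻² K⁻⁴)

Flux at 7.93 AU: S = 1366/7.93² = 21.7 W m⁻².
Energy balance: absorbed = emitted ⇒ πR²·S(1−A) = 4πR²·σT_eq⁴, so T_eq⁴ = S(1−A)/(4σ).
T_eq = [21.7 × 0.96 / (4 × 5.67×10⁻⁸)]^(1/4) = (9.19×10⁷)^(1/4) = 97.9 K.

T_eq ≈ 97.9 K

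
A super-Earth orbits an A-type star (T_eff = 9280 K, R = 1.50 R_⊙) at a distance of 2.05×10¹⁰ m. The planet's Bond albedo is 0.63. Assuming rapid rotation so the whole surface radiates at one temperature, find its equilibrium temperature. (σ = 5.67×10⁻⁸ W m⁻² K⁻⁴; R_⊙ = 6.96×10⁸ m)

T_eq ≈ 1150 K

R_⋆ = 1.50 × 6.96×10⁸ = 1.04×10⁹ m.
L = 4πR_⋆²σT_⋆⁴ = 4π(1.04×10⁹)² × 5.67×10⁻⁸ × (9280)⁴ = 5.76×10²⁷ W.
S = L/(4πd²) = 1.09×10⁶ W m⁻².
Energy balance: absorbed = emitted ⇒ πR²·S(1−A) = 4πR²·σT_eq⁴, so T_eq⁴ = S(1−A)/(4σ).
T_eq = [1.09×10⁶ × 0.37 / (4 × 5.67×10⁻⁸)]^(1/4) = (1.78×10¹²)^(1/4) = 1150 K.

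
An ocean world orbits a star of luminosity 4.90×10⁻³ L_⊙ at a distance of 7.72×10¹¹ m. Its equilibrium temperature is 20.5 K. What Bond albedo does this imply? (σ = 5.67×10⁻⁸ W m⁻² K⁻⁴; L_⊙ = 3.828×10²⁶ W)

L = 4.90×10⁻³ × 3.828×10²⁶ = 1.88×10²⁴ W.
Flux: S = L/(4πd²) = 1.88×10²⁴/(4π×(7.72×10¹¹)²) = 0.250 W m⁻².
From T_eq⁴ = S(1−A)/(4σ): 1−A = 4σT_eq⁴/S.
1−A = 4 × 5.67×10⁻⁸ × (20.5)⁴ / 0.250 = 0.160.

A ≈ 0.84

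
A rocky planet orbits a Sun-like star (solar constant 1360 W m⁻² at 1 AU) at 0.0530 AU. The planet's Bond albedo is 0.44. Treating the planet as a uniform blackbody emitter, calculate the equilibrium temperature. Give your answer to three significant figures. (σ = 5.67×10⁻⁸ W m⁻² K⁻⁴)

Flux at 0.0530 AU: S = 1360/0.0530² = 4.84×10⁵ W m⁻².
Energy balance: absorbed = emitted ⇒ πR²·S(1−A) = 4πR²·σT_eq⁴, so T_eq⁴ = S(1−A)/(4σ).
T_eq = [4.84×10⁵ × 0.56 / (4 × 5.67×10⁻⁸)]^(1/4) = (1.20×10¹²)^(1/4) = 1050 K.

T_eq ≈ 1050 K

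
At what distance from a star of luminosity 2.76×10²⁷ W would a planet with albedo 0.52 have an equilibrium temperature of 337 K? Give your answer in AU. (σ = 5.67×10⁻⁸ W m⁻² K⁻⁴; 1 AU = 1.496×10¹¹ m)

d ≈ 1.27 AU

From T_eq⁴ = L(1−A)/(16πσd²): d = √[L(1−A)/(16πσT_eq⁴)].
d = √[2.76×10²⁷ × 0.48 / (16π × 5.67×10⁻⁸ × (337)⁴)] = 1.90×10¹¹ m = 1.27 AU.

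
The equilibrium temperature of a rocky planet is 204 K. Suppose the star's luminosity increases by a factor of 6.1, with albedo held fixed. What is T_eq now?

T_eq ≈ 321 K

T_eq ∝ L^(1/4) · d^(−1/2).
T′ = 204 × 6.1^(1/4) = 321 K.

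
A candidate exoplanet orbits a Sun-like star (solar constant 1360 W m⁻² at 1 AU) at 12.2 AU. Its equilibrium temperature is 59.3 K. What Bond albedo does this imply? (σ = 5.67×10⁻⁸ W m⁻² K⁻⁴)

A ≈ 0.69

Flux at 12.2 AU: S = 1360/12.2² = 9.14 W m⁻².
From T_eq⁴ = S(1−A)/(4σ): 1−A = 4σT_eq⁴/S.
1−A = 4 × 5.67×10⁻⁸ × (59.3)⁴ / 9.14 = 0.307.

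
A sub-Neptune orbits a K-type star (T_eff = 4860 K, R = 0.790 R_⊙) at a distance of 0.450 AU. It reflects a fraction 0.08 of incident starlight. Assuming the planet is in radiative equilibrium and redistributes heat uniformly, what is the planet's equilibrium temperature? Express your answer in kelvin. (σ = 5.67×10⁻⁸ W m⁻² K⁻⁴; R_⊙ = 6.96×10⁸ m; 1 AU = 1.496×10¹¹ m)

R_⋆ = 0.790 × 6.96×10⁸ = 5.50×10⁸ m.
d = 0.450 AU = 6.73×10¹⁰ m.
L = 4πR_⋆²σT_⋆⁴ = 4π(5.50×10⁸)² × 5.67×10⁻⁸ × (4860)⁴ = 1.20×10²⁶ W.
S = L/(4πd²) = 2110 W m⁻².
Energy balance: absorbed = emitted ⇒ πR²·S(1−A) = 4πR²·σT_eq⁴, so T_eq⁴ = S(1−A)/(4σ).
T_eq = [2110 × 0.92 / (4 × 5.67×10⁻⁸)]^(1/4) = (8.56×10⁹)^(1/4) = 304 K.

T_eq ≈ 304 K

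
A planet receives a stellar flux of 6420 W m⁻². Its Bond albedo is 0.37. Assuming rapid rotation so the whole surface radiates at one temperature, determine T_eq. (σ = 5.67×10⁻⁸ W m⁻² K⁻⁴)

T_eq ≈ 365 K

Energy balance: absorbed = emitted ⇒ πR²·S(1−A) = 4πR²·σT_eq⁴, so T_eq⁴ = S(1−A)/(4σ).
T_eq = [6420 × 0.63 / (4 × 5.67×10⁻⁸)]^(1/4) = (1.78×10¹⁰)^(1/4) = 365 K.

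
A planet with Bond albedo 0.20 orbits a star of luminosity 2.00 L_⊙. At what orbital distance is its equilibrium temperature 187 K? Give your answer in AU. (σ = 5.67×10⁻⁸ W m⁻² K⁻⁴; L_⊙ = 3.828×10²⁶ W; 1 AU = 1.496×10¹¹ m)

L = 2.00 × 3.828×10²⁶ = 7.66×10²⁶ W.
From T_eq⁴ = L(1−A)/(16πσd²): d = √[L(1−A)/(16πσT_eq⁴)].
d = √[7.66×10²⁶ × 0.80 / (16π × 5.67×10⁻⁸ × (187)⁴)] = 4.19×10¹¹ m = 2.80 AU.

d ≈ 2.80 AU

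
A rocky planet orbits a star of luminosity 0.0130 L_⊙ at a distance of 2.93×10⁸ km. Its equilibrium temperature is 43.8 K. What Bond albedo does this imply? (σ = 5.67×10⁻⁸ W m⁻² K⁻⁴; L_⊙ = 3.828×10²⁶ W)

A ≈ 0.82

d = 2.93×10⁸ km = 2.93×10¹¹ m.
L = 0.0130 × 3.828×10²⁶ = 4.98×10²⁴ W.
Flux: S = L/(4πd²) = 4.98×10²⁴/(4π×(2.93×10¹¹)²) = 4.61 W m⁻².
From T_eq⁴ = S(1−A)/(4σ): 1−A = 4σT_eq⁴/S.
1−A = 4 × 5.67×10⁻⁸ × (43.8)⁴ / 4.61 = 0.181.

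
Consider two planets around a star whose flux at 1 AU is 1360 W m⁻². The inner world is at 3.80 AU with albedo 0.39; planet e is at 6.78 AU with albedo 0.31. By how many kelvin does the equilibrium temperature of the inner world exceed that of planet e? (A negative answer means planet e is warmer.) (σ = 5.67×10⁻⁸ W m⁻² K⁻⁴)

T_eq = [S₀(1−A)/(4σd²)]^(1/4), so T ∝ (1−A)^(1/4) / √d.
T₁ = [1360×0.61/(4×5.67×10⁻⁸×3.80²)]^(1/4) = 126.16 K.
T₂ = [1360×0.69/(4×5.67×10⁻⁸×6.78²)]^(1/4) = 97.40 K.

ΔT ≈ 28.8 K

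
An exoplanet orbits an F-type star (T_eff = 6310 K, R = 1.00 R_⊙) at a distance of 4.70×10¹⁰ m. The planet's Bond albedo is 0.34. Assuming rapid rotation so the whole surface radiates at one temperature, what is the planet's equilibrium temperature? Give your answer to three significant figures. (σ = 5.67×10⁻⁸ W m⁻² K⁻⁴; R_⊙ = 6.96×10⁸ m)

T_eq ≈ 489 K

R_⋆ = 1.00 × 6.96×10⁸ = 6.96×10⁸ m.
L = 4πR_⋆²σT_⋆⁴ = 4π(6.96×10⁸)² × 5.67×10⁻⁸ × (6310)⁴ = 5.47×10²⁶ W.
S = L/(4πd²) = 1.97×10⁴ W m⁻².
Energy balance: absorbed = emitted ⇒ πR²·S(1−A) = 4πR²·σT_eq⁴, so T_eq⁴ = S(1−A)/(4σ).
T_eq = [1.97×10⁴ × 0.66 / (4 × 5.67×10⁻⁸)]^(1/4) = (5.74×10¹⁰)^(1/4) = 489 K.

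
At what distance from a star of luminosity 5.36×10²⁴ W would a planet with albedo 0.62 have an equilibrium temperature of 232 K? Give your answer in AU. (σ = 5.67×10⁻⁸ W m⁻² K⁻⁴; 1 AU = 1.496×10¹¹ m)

From T_eq⁴ = L(1−A)/(16πσd²): d = √[L(1−A)/(16πσT_eq⁴)].
d = √[5.36×10²⁴ × 0.38 / (16π × 5.67×10⁻⁸ × (232)⁴)] = 1.57×10¹⁰ m = 0.105 AU.

d ≈ 0.105 AU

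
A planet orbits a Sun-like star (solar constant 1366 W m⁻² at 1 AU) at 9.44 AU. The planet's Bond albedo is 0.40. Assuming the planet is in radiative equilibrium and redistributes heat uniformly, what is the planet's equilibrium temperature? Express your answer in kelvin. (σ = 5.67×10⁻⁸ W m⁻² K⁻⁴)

T_eq ≈ 79.8 K

Flux at 9.44 AU: S = 1366/9.44² = 15.3 W m⁻².
Energy balance: absorbed = emitted ⇒ πR²·S(1−A) = 4πR²·σT_eq⁴, so T_eq⁴ = S(1−A)/(4σ).
T_eq = [15.3 × 0.60 / (4 × 5.67×10⁻⁸)]^(1/4) = (4.06×10⁷)^(1/4) = 79.8 K.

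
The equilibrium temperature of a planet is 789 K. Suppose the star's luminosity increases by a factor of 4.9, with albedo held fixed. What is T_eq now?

T_eq ≈ 1170 K

T_eq ∝ L^(1/4) · d^(−1/2).
T′ = 789 × 4.9^(1/4) = 1170 K.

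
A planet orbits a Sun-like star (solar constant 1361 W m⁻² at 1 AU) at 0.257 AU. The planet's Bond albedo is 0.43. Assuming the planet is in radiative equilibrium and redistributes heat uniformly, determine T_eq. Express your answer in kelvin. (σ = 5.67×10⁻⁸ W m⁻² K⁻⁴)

T_eq ≈ 477 K

Flux at 0.257 AU: S = 1361/0.257² = 2.06×10⁴ W m⁻².
Energy balance: absorbed = emitted ⇒ πR²·S(1−A) = 4πR²·σT_eq⁴, so T_eq⁴ = S(1−A)/(4σ).
T_eq = [2.06×10⁴ × 0.57 / (4 × 5.67×10⁻⁸)]^(1/4) = (5.18×10¹⁰)^(1/4) = 477 K.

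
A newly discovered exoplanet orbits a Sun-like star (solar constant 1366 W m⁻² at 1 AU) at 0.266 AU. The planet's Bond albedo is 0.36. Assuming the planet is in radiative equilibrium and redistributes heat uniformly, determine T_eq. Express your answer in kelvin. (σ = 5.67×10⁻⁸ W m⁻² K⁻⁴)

Flux at 0.266 AU: S = 1366/0.266² = 1.93×10⁴ W m⁻².
Energy balance: absorbed = emitted ⇒ πR²·S(1−A) = 4πR²·σT_eq⁴, so T_eq⁴ = S(1−A)/(4σ).
T_eq = [1.93×10⁴ × 0.64 / (4 × 5.67×10⁻⁸)]^(1/4) = (5.45×10¹⁰)^(1/4) = 483 K.

T_eq ≈ 483 K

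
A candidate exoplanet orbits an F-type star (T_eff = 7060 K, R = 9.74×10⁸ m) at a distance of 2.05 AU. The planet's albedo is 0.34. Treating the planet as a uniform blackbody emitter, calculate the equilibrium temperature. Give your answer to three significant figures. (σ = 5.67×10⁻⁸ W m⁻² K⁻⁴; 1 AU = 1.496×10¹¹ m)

T_eq ≈ 254 K

d = 2.05 AU = 3.07×10¹¹ m.
L = 4πR_⋆²σT_⋆⁴ = 4π(9.74×10⁸)² × 5.67×10⁻⁸ × (7060)⁴ = 1.68×10²⁷ W.
S = L/(4πd²) = 1420 W m⁻².
Energy balance: absorbed = emitted ⇒ πR²·S(1−A) = 4πR²·σT_eq⁴, so T_eq⁴ = S(1−A)/(4σ).
T_eq = [1420 × 0.66 / (4 × 5.67×10⁻⁸)]^(1/4) = (4.13×10⁹)^(1/4) = 254 K.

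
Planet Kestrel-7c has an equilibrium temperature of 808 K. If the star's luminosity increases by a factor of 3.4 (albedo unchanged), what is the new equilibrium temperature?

T_eq ∝ L^(1/4) · d^(−1/2).
T′ = 808 × 3.4^(1/4) = 1100 K.

T_eq ≈ 1100 K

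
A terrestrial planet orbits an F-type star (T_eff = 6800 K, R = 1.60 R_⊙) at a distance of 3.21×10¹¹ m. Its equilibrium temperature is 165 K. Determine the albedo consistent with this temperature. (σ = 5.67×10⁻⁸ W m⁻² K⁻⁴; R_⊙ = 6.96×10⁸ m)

R_⋆ = 1.60 × 6.96×10⁸ = 1.11×10⁹ m.
L = 4πR_⋆²σT_⋆⁴ = 4π(1.11×10⁹)² × 5.67×10⁻⁸ × (6800)⁴ = 1.89×10²⁷ W.
S = L/(4πd²) = 1460 W m⁻².
From T_eq⁴ = S(1−A)/(4σ): 1−A = 4σT_eq⁴/S.
1−A = 4 × 5.67×10⁻⁸ × (165)⁴ / 1460 = 0.115.

A ≈ 0.88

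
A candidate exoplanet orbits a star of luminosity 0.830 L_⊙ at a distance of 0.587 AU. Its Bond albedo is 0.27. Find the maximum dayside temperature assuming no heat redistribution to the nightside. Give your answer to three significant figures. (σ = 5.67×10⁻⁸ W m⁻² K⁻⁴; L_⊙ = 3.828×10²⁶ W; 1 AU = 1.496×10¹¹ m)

T_ss ≈ 453 K

d = 0.587 AU = 8.78×10¹⁰ m.
L = 0.830 × 3.828×10²⁶ = 3.18×10²⁶ W.
Flux: S = L/(4πd²) = 3.18×10²⁶/(4π×(8.78×10¹⁰)²) = 3280 W m⁻².
With no redistribution each surface element balances locally: S(1−A) = σT⁴.
T = [3280 × 0.73 / 5.67×10⁻⁸]^(1/4) = (4.22×10¹⁰)^(1/4) = 453 K.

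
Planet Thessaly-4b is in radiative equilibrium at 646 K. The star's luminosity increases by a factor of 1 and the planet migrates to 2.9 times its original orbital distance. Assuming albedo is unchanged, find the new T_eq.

T_eq ≈ 379 K

T_eq ∝ L^(1/4) · d^(−1/2).
T′ = 646 × 1^(1/4) / 2.9^(1/2) = 379 K.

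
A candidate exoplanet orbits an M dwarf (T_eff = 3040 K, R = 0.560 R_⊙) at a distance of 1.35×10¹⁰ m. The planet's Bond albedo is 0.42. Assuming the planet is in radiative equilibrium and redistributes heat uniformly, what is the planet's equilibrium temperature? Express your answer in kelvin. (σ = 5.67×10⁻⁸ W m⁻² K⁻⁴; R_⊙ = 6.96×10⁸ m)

T_eq ≈ 319 K

R_⋆ = 0.560 × 6.96×10⁸ = 3.90×10⁸ m.
L = 4πR_⋆²σT_⋆⁴ = 4π(3.90×10⁸)² × 5.67×10⁻⁸ × (3040)⁴ = 9.24×10²⁴ W.
S = L/(4πd²) = 4040 W m⁻².
Energy balance: absorbed = emitted ⇒ πR²·S(1−A) = 4πR²·σT_eq⁴, so T_eq⁴ = S(1−A)/(4σ).
T_eq = [4040 × 0.58 / (4 × 5.67×10⁻⁸)]^(1/4) = (1.03×10¹⁰)^(1/4) = 319 K.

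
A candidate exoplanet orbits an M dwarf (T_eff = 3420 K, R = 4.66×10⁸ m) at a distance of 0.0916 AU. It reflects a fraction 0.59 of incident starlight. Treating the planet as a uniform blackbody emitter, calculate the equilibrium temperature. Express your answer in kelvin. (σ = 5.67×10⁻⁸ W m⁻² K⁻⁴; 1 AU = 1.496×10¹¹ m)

T_eq ≈ 357 K

d = 0.0916 AU = 1.37×10¹⁰ m.
L = 4πR_⋆²σT_⋆⁴ = 4π(4.66×10⁸)² × 5.67×10⁻⁸ × (3420)⁴ = 2.12×10²⁵ W.
S = L/(4πd²) = 8970 W m⁻².
Energy balance: absorbed = emitted ⇒ πR²·S(1−A) = 4πR²·σT_eq⁴, so T_eq⁴ = S(1−A)/(4σ).
T_eq = [8970 × 0.41 / (4 × 5.67×10⁻⁸)]^(1/4) = (1.62×10¹⁰)^(1/4) = 357 K.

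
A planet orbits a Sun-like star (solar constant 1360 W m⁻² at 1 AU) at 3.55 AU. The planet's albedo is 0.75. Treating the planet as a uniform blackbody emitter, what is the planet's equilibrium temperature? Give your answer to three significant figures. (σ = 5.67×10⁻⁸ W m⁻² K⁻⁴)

T_eq ≈ 104 K

Flux at 3.55 AU: S = 1360/3.55² = 108 W m⁻².
Energy balance: absorbed = emitted ⇒ πR²·S(1−A) = 4πR²·σT_eq⁴, so T_eq⁴ = S(1−A)/(4σ).
T_eq = [108 × 0.25 / (4 × 5.67×10⁻⁸)]^(1/4) = (1.19×10⁸)^(1/4) = 104 K.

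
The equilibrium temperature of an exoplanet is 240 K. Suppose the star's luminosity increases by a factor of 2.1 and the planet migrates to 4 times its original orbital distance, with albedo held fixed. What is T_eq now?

T_eq ≈ 144 K

T_eq ∝ L^(1/4) · d^(−1/2).
T′ = 240 × 2.1^(1/4) / 4^(1/2) = 144 K.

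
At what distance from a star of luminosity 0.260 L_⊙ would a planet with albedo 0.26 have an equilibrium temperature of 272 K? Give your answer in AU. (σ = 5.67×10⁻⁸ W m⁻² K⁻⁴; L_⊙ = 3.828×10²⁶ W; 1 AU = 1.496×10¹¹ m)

L = 0.260 × 3.828×10²⁶ = 9.95×10²⁵ W.
From T_eq⁴ = L(1−A)/(16πσd²): d = √[L(1−A)/(16πσT_eq⁴)].
d = √[9.95×10²⁵ × 0.74 / (16π × 5.67×10⁻⁸ × (272)⁴)] = 6.87×10¹⁰ m = 0.459 AU.

d ≈ 0.459 AU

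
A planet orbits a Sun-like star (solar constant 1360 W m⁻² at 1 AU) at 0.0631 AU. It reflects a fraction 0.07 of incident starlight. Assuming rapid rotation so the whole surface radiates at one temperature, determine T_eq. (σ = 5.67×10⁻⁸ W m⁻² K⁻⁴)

Flux at 0.0631 AU: S = 1360/0.0631² = 3.42×10⁵ W m⁻².
Energy balance: absorbed = emitted ⇒ πR²·S(1−A) = 4πR²·σT_eq⁴, so T_eq⁴ = S(1−A)/(4σ).
T_eq = [3.42×10⁵ × 0.93 / (4 × 5.67×10⁻⁸)]^(1/4) = (1.40×10¹²)^(1/4) = 1090 K.

T_eq ≈ 1090 K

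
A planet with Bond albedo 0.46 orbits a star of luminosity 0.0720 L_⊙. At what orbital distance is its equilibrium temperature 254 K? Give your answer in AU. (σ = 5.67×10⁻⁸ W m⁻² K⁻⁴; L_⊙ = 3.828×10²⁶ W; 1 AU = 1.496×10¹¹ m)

d ≈ 0.237 AU

L = 0.0720 × 3.828×10²⁶ = 2.76×10²⁵ W.
From T_eq⁴ = L(1−A)/(16πσd²): d = √[L(1−A)/(16πσT_eq⁴)].
d = √[2.76×10²⁵ × 0.54 / (16π × 5.67×10⁻⁸ × (254)⁴)] = 3.54×10¹⁰ m = 0.237 AU.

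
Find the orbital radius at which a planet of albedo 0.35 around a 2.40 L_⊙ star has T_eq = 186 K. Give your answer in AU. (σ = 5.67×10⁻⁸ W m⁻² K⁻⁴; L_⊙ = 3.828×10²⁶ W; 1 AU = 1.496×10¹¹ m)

d ≈ 2.80 AU

L = 2.40 × 3.828×10²⁶ = 9.19×10²⁶ W.
From T_eq⁴ = L(1−A)/(16πσd²): d = √[L(1−A)/(16πσT_eq⁴)].
d = √[9.19×10²⁶ × 0.65 / (16π × 5.67×10⁻⁸ × (186)⁴)] = 4.18×10¹¹ m = 2.80 AU.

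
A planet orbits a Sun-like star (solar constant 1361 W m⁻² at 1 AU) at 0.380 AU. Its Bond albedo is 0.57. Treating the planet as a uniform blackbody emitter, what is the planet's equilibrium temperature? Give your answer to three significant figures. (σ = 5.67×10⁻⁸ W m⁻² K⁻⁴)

Flux at 0.380 AU: S = 1361/0.380² = 9430 W m⁻².
Energy balance: absorbed = emitted ⇒ πR²·S(1−A) = 4πR²·σT_eq⁴, so T_eq⁴ = S(1−A)/(4σ).
T_eq = [9430 × 0.43 / (4 × 5.67×10⁻⁸)]^(1/4) = (1.79×10¹⁰)^(1/4) = 366 K.

T_eq ≈ 366 K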